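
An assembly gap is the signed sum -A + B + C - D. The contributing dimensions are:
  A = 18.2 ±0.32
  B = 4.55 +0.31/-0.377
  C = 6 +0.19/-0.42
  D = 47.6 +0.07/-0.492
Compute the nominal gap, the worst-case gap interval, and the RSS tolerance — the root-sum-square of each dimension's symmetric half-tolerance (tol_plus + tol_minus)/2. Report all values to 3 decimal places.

nominal=-55.250 wc=[-56.437,-53.938] rss=0.626

Stack each dimension's contribution:
  -A: nom -18.200 → Σnom=-18.200; wc +0.320/-0.320 → slack +0.320/-0.320; half-tol=0.320, Σhalf²=0.102400
  +B: nom +4.550 → Σnom=-13.650; wc +0.310/-0.377 → slack +0.630/-0.697; half-tol=0.344, Σhalf²=0.220392
  +C: nom +6.000 → Σnom=-7.650; wc +0.190/-0.420 → slack +0.820/-1.117; half-tol=0.305, Σhalf²=0.313417
  -D: nom -47.600 → Σnom=-55.250; wc +0.492/-0.070 → slack +1.312/-1.187; half-tol=0.281, Σhalf²=0.392378
Nominal = -55.250. Worst-case = [-55.250 - 1.187, -55.250 + 1.312] = [-56.437, -53.938]. RSS = √0.392378 = 0.626.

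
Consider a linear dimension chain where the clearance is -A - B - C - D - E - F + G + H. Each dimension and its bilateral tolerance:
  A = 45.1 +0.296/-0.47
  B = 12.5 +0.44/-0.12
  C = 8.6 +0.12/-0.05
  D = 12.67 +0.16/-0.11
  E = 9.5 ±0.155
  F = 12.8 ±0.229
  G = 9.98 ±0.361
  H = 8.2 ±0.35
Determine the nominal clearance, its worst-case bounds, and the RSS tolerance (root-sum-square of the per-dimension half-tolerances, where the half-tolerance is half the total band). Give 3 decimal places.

Stack each dimension's contribution:
  -A: nom -45.100 → Σnom=-45.100; wc +0.470/-0.296 → slack +0.470/-0.296; half-tol=0.383, Σhalf²=0.146689
  -B: nom -12.500 → Σnom=-57.600; wc +0.120/-0.440 → slack +0.590/-0.736; half-tol=0.280, Σhalf²=0.225089
  -C: nom -8.600 → Σnom=-66.200; wc +0.050/-0.120 → slack +0.640/-0.856; half-tol=0.085, Σhalf²=0.232314
  -D: nom -12.670 → Σnom=-78.870; wc +0.110/-0.160 → slack +0.750/-1.016; half-tol=0.135, Σhalf²=0.250539
  -E: nom -9.500 → Σnom=-88.370; wc +0.155/-0.155 → slack +0.905/-1.171; half-tol=0.155, Σhalf²=0.274564
  -F: nom -12.800 → Σnom=-101.170; wc +0.229/-0.229 → slack +1.134/-1.400; half-tol=0.229, Σhalf²=0.327005
  +G: nom +9.980 → Σnom=-91.190; wc +0.361/-0.361 → slack +1.495/-1.761; half-tol=0.361, Σhalf²=0.457326
  +H: nom +8.200 → Σnom=-82.990; wc +0.350/-0.350 → slack +1.845/-2.111; half-tol=0.350, Σhalf²=0.579826
Nominal = -82.990. Worst-case = [-82.990 - 2.111, -82.990 + 1.845] = [-85.101, -81.145]. RSS = √0.579826 = 0.761.

nominal=-82.990 wc=[-85.101,-81.145] rss=0.761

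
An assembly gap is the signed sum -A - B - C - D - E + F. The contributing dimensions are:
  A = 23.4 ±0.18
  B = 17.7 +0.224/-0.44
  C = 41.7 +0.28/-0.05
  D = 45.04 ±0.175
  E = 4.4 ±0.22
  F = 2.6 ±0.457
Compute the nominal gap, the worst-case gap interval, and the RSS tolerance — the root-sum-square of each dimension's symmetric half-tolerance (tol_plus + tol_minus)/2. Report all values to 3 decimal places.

Stack each dimension's contribution:
  -A: nom -23.400 → Σnom=-23.400; wc +0.180/-0.180 → slack +0.180/-0.180; half-tol=0.180, Σhalf²=0.032400
  -B: nom -17.700 → Σnom=-41.100; wc +0.440/-0.224 → slack +0.620/-0.404; half-tol=0.332, Σhalf²=0.142624
  -C: nom -41.700 → Σnom=-82.800; wc +0.050/-0.280 → slack +0.670/-0.684; half-tol=0.165, Σhalf²=0.169849
  -D: nom -45.040 → Σnom=-127.840; wc +0.175/-0.175 → slack +0.845/-0.859; half-tol=0.175, Σhalf²=0.200474
  -E: nom -4.400 → Σnom=-132.240; wc +0.220/-0.220 → slack +1.065/-1.079; half-tol=0.220, Σhalf²=0.248874
  +F: nom +2.600 → Σnom=-129.640; wc +0.457/-0.457 → slack +1.522/-1.536; half-tol=0.457, Σhalf²=0.457723
Nominal = -129.640. Worst-case = [-129.640 - 1.536, -129.640 + 1.522] = [-131.176, -128.118]. RSS = √0.457723 = 0.677.

nominal=-129.640 wc=[-131.176,-128.118] rss=0.677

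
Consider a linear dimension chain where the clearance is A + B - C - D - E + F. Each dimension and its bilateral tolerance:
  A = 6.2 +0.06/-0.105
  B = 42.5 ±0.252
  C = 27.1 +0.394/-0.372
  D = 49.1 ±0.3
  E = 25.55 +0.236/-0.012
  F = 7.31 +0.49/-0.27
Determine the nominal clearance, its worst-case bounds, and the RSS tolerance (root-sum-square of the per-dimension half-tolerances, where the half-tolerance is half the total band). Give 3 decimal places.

nominal=-45.740 wc=[-47.297,-44.254] rss=0.683

Stack each dimension's contribution:
  +A: nom +6.200 → Σnom=6.200; wc +0.060/-0.105 → slack +0.060/-0.105; half-tol=0.082, Σhalf²=0.006806
  +B: nom +42.500 → Σnom=48.700; wc +0.252/-0.252 → slack +0.312/-0.357; half-tol=0.252, Σhalf²=0.070310
  -C: nom -27.100 → Σnom=21.600; wc +0.372/-0.394 → slack +0.684/-0.751; half-tol=0.383, Σhalf²=0.216999
  -D: nom -49.100 → Σnom=-27.500; wc +0.300/-0.300 → slack +0.984/-1.051; half-tol=0.300, Σhalf²=0.306999
  -E: nom -25.550 → Σnom=-53.050; wc +0.012/-0.236 → slack +0.996/-1.287; half-tol=0.124, Σhalf²=0.322375
  +F: nom +7.310 → Σnom=-45.740; wc +0.490/-0.270 → slack +1.486/-1.557; half-tol=0.380, Σhalf²=0.466775
Nominal = -45.740. Worst-case = [-45.740 - 1.557, -45.740 + 1.486] = [-47.297, -44.254]. RSS = √0.466775 = 0.683.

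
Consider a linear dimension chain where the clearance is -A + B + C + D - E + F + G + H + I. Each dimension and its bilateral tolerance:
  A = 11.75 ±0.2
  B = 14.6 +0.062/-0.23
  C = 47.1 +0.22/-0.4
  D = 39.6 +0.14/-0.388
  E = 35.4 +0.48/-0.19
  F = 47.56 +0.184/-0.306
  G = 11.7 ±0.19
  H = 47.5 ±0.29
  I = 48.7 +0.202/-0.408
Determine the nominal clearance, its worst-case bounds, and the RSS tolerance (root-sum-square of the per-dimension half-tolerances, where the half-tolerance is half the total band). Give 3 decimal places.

nominal=209.610 wc=[206.718,211.288] rss=0.783

Stack each dimension's contribution:
  -A: nom -11.750 → Σnom=-11.750; wc +0.200/-0.200 → slack +0.200/-0.200; half-tol=0.200, Σhalf²=0.040000
  +B: nom +14.600 → Σnom=2.850; wc +0.062/-0.230 → slack +0.262/-0.430; half-tol=0.146, Σhalf²=0.061316
  +C: nom +47.100 → Σnom=49.950; wc +0.220/-0.400 → slack +0.482/-0.830; half-tol=0.310, Σhalf²=0.157416
  +D: nom +39.600 → Σnom=89.550; wc +0.140/-0.388 → slack +0.622/-1.218; half-tol=0.264, Σhalf²=0.227112
  -E: nom -35.400 → Σnom=54.150; wc +0.190/-0.480 → slack +0.812/-1.698; half-tol=0.335, Σhalf²=0.339337
  +F: nom +47.560 → Σnom=101.710; wc +0.184/-0.306 → slack +0.996/-2.004; half-tol=0.245, Σhalf²=0.399362
  +G: nom +11.700 → Σnom=113.410; wc +0.190/-0.190 → slack +1.186/-2.194; half-tol=0.190, Σhalf²=0.435462
  +H: nom +47.500 → Σnom=160.910; wc +0.290/-0.290 → slack +1.476/-2.484; half-tol=0.290, Σhalf²=0.519562
  +I: nom +48.700 → Σnom=209.610; wc +0.202/-0.408 → slack +1.678/-2.892; half-tol=0.305, Σhalf²=0.612587
Nominal = 209.610. Worst-case = [209.610 - 2.892, 209.610 + 1.678] = [206.718, 211.288]. RSS = √0.612587 = 0.783.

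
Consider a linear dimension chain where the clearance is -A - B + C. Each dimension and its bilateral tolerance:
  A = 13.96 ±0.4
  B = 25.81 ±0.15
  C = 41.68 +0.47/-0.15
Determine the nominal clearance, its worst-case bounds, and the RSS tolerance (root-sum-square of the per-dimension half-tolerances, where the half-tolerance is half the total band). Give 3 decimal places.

Stack each dimension's contribution:
  -A: nom -13.960 → Σnom=-13.960; wc +0.400/-0.400 → slack +0.400/-0.400; half-tol=0.400, Σhalf²=0.160000
  -B: nom -25.810 → Σnom=-39.770; wc +0.150/-0.150 → slack +0.550/-0.550; half-tol=0.150, Σhalf²=0.182500
  +C: nom +41.680 → Σnom=1.910; wc +0.470/-0.150 → slack +1.020/-0.700; half-tol=0.310, Σhalf²=0.278600
Nominal = 1.910. Worst-case = [1.910 - 0.700, 1.910 + 1.020] = [1.210, 2.930]. RSS = √0.278600 = 0.528.

nominal=1.910 wc=[1.210,2.930] rss=0.528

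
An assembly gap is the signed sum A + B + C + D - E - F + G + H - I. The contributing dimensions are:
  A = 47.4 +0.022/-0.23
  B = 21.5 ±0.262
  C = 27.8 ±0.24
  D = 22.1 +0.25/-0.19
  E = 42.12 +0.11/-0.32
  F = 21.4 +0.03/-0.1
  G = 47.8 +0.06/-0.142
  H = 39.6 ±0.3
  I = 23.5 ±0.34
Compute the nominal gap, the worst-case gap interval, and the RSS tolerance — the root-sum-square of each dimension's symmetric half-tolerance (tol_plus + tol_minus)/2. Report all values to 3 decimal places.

Stack each dimension's contribution:
  +A: nom +47.400 → Σnom=47.400; wc +0.022/-0.230 → slack +0.022/-0.230; half-tol=0.126, Σhalf²=0.015876
  +B: nom +21.500 → Σnom=68.900; wc +0.262/-0.262 → slack +0.284/-0.492; half-tol=0.262, Σhalf²=0.084520
  +C: nom +27.800 → Σnom=96.700; wc +0.240/-0.240 → slack +0.524/-0.732; half-tol=0.240, Σhalf²=0.142120
  +D: nom +22.100 → Σnom=118.800; wc +0.250/-0.190 → slack +0.774/-0.922; half-tol=0.220, Σhalf²=0.190520
  -E: nom -42.120 → Σnom=76.680; wc +0.320/-0.110 → slack +1.094/-1.032; half-tol=0.215, Σhalf²=0.236745
  -F: nom -21.400 → Σnom=55.280; wc +0.100/-0.030 → slack +1.194/-1.062; half-tol=0.065, Σhalf²=0.240970
  +G: nom +47.800 → Σnom=103.080; wc +0.060/-0.142 → slack +1.254/-1.204; half-tol=0.101, Σhalf²=0.251171
  +H: nom +39.600 → Σnom=142.680; wc +0.300/-0.300 → slack +1.554/-1.504; half-tol=0.300, Σhalf²=0.341171
  -I: nom -23.500 → Σnom=119.180; wc +0.340/-0.340 → slack +1.894/-1.844; half-tol=0.340, Σhalf²=0.456771
Nominal = 119.180. Worst-case = [119.180 - 1.844, 119.180 + 1.894] = [117.336, 121.074]. RSS = √0.456771 = 0.676.

nominal=119.180 wc=[117.336,121.074] rss=0.676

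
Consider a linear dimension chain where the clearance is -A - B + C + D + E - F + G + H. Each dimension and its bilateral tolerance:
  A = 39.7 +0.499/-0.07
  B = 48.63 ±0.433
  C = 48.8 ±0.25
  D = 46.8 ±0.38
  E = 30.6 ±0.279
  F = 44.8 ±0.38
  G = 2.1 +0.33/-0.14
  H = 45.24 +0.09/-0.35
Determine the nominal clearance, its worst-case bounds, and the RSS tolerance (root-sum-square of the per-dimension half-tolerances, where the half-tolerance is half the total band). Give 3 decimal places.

nominal=40.410 wc=[37.699,42.622] rss=0.895

Stack each dimension's contribution:
  -A: nom -39.700 → Σnom=-39.700; wc +0.070/-0.499 → slack +0.070/-0.499; half-tol=0.284, Σhalf²=0.080940
  -B: nom -48.630 → Σnom=-88.330; wc +0.433/-0.433 → slack +0.503/-0.932; half-tol=0.433, Σhalf²=0.268429
  +C: nom +48.800 → Σnom=-39.530; wc +0.250/-0.250 → slack +0.753/-1.182; half-tol=0.250, Σhalf²=0.330929
  +D: nom +46.800 → Σnom=7.270; wc +0.380/-0.380 → slack +1.133/-1.562; half-tol=0.380, Σhalf²=0.475329
  +E: nom +30.600 → Σnom=37.870; wc +0.279/-0.279 → slack +1.412/-1.841; half-tol=0.279, Σhalf²=0.553170
  -F: nom -44.800 → Σnom=-6.930; wc +0.380/-0.380 → slack +1.792/-2.221; half-tol=0.380, Σhalf²=0.697570
  +G: nom +2.100 → Σnom=-4.830; wc +0.330/-0.140 → slack +2.122/-2.361; half-tol=0.235, Σhalf²=0.752795
  +H: nom +45.240 → Σnom=40.410; wc +0.090/-0.350 → slack +2.212/-2.711; half-tol=0.220, Σhalf²=0.801195
Nominal = 40.410. Worst-case = [40.410 - 2.711, 40.410 + 2.212] = [37.699, 42.622]. RSS = √0.801195 = 0.895.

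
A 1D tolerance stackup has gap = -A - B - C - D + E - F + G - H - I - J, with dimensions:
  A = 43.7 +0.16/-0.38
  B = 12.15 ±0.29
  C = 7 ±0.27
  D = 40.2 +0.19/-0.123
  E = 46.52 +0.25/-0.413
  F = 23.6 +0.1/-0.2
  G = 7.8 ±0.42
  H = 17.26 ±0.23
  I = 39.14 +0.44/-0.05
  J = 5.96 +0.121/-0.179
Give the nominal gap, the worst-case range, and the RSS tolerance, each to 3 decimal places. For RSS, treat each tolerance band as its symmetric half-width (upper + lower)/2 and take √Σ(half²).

nominal=-134.690 wc=[-137.324,-132.298] rss=0.836

Stack each dimension's contribution:
  -A: nom -43.700 → Σnom=-43.700; wc +0.380/-0.160 → slack +0.380/-0.160; half-tol=0.270, Σhalf²=0.072900
  -B: nom -12.150 → Σnom=-55.850; wc +0.290/-0.290 → slack +0.670/-0.450; half-tol=0.290, Σhalf²=0.157000
  -C: nom -7.000 → Σnom=-62.850; wc +0.270/-0.270 → slack +0.940/-0.720; half-tol=0.270, Σhalf²=0.229900
  -D: nom -40.200 → Σnom=-103.050; wc +0.123/-0.190 → slack +1.063/-0.910; half-tol=0.157, Σhalf²=0.254392
  +E: nom +46.520 → Σnom=-56.530; wc +0.250/-0.413 → slack +1.313/-1.323; half-tol=0.332, Σhalf²=0.364285
  -F: nom -23.600 → Σnom=-80.130; wc +0.200/-0.100 → slack +1.513/-1.423; half-tol=0.150, Σhalf²=0.386785
  +G: nom +7.800 → Σnom=-72.330; wc +0.420/-0.420 → slack +1.933/-1.843; half-tol=0.420, Σhalf²=0.563184
  -H: nom -17.260 → Σnom=-89.590; wc +0.230/-0.230 → slack +2.163/-2.073; half-tol=0.230, Σhalf²=0.616084
  -I: nom -39.140 → Σnom=-128.730; wc +0.050/-0.440 → slack +2.213/-2.513; half-tol=0.245, Σhalf²=0.676109
  -J: nom -5.960 → Σnom=-134.690; wc +0.179/-0.121 → slack +2.392/-2.634; half-tol=0.150, Σhalf²=0.698609
Nominal = -134.690. Worst-case = [-134.690 - 2.634, -134.690 + 2.392] = [-137.324, -132.298]. RSS = √0.698609 = 0.836.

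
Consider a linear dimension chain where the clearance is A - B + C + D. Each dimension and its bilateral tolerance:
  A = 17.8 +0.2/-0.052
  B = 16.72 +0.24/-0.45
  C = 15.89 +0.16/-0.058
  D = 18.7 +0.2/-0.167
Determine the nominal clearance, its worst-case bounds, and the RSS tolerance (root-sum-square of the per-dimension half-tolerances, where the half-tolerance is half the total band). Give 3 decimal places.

nominal=35.670 wc=[35.153,36.680] rss=0.425

Stack each dimension's contribution:
  +A: nom +17.800 → Σnom=17.800; wc +0.200/-0.052 → slack +0.200/-0.052; half-tol=0.126, Σhalf²=0.015876
  -B: nom -16.720 → Σnom=1.080; wc +0.450/-0.240 → slack +0.650/-0.292; half-tol=0.345, Σhalf²=0.134901
  +C: nom +15.890 → Σnom=16.970; wc +0.160/-0.058 → slack +0.810/-0.350; half-tol=0.109, Σhalf²=0.146782
  +D: nom +18.700 → Σnom=35.670; wc +0.200/-0.167 → slack +1.010/-0.517; half-tol=0.183, Σhalf²=0.180454
Nominal = 35.670. Worst-case = [35.670 - 0.517, 35.670 + 1.010] = [35.153, 36.680]. RSS = √0.180454 = 0.425.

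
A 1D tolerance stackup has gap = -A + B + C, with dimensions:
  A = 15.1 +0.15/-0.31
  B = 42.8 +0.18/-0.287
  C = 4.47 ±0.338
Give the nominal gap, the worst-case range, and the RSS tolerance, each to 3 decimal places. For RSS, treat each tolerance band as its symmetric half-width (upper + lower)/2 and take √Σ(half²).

nominal=32.170 wc=[31.395,32.998] rss=0.471

Stack each dimension's contribution:
  -A: nom -15.100 → Σnom=-15.100; wc +0.310/-0.150 → slack +0.310/-0.150; half-tol=0.230, Σhalf²=0.052900
  +B: nom +42.800 → Σnom=27.700; wc +0.180/-0.287 → slack +0.490/-0.437; half-tol=0.233, Σhalf²=0.107422
  +C: nom +4.470 → Σnom=32.170; wc +0.338/-0.338 → slack +0.828/-0.775; half-tol=0.338, Σhalf²=0.221666
Nominal = 32.170. Worst-case = [32.170 - 0.775, 32.170 + 0.828] = [31.395, 32.998]. RSS = √0.221666 = 0.471.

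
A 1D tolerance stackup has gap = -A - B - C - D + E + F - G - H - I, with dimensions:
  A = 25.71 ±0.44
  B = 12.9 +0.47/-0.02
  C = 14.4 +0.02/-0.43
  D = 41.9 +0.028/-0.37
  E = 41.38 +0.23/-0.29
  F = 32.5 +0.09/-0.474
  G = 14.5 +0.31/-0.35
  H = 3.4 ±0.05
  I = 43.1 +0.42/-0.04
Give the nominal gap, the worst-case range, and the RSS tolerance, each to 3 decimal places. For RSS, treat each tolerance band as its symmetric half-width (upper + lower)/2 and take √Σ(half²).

nominal=-82.030 wc=[-84.532,-80.010] rss=0.809

Stack each dimension's contribution:
  -A: nom -25.710 → Σnom=-25.710; wc +0.440/-0.440 → slack +0.440/-0.440; half-tol=0.440, Σhalf²=0.193600
  -B: nom -12.900 → Σnom=-38.610; wc +0.020/-0.470 → slack +0.460/-0.910; half-tol=0.245, Σhalf²=0.253625
  -C: nom -14.400 → Σnom=-53.010; wc +0.430/-0.020 → slack +0.890/-0.930; half-tol=0.225, Σhalf²=0.304250
  -D: nom -41.900 → Σnom=-94.910; wc +0.370/-0.028 → slack +1.260/-0.958; half-tol=0.199, Σhalf²=0.343851
  +E: nom +41.380 → Σnom=-53.530; wc +0.230/-0.290 → slack +1.490/-1.248; half-tol=0.260, Σhalf²=0.411451
  +F: nom +32.500 → Σnom=-21.030; wc +0.090/-0.474 → slack +1.580/-1.722; half-tol=0.282, Σhalf²=0.490975
  -G: nom -14.500 → Σnom=-35.530; wc +0.350/-0.310 → slack +1.930/-2.032; half-tol=0.330, Σhalf²=0.599875
  -H: nom -3.400 → Σnom=-38.930; wc +0.050/-0.050 → slack +1.980/-2.082; half-tol=0.050, Σhalf²=0.602375
  -I: nom -43.100 → Σnom=-82.030; wc +0.040/-0.420 → slack +2.020/-2.502; half-tol=0.230, Σhalf²=0.655275
Nominal = -82.030. Worst-case = [-82.030 - 2.502, -82.030 + 2.020] = [-84.532, -80.010]. RSS = √0.655275 = 0.809.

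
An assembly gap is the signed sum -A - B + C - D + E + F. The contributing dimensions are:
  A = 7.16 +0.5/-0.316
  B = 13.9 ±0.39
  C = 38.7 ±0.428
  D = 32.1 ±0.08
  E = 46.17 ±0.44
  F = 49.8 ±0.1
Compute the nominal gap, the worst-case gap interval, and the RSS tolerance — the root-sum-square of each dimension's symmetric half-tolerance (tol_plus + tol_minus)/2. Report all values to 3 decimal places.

nominal=81.510 wc=[79.572,83.264] rss=0.844

Stack each dimension's contribution:
  -A: nom -7.160 → Σnom=-7.160; wc +0.316/-0.500 → slack +0.316/-0.500; half-tol=0.408, Σhalf²=0.166464
  -B: nom -13.900 → Σnom=-21.060; wc +0.390/-0.390 → slack +0.706/-0.890; half-tol=0.390, Σhalf²=0.318564
  +C: nom +38.700 → Σnom=17.640; wc +0.428/-0.428 → slack +1.134/-1.318; half-tol=0.428, Σhalf²=0.501748
  -D: nom -32.100 → Σnom=-14.460; wc +0.080/-0.080 → slack +1.214/-1.398; half-tol=0.080, Σhalf²=0.508148
  +E: nom +46.170 → Σnom=31.710; wc +0.440/-0.440 → slack +1.654/-1.838; half-tol=0.440, Σhalf²=0.701748
  +F: nom +49.800 → Σnom=81.510; wc +0.100/-0.100 → slack +1.754/-1.938; half-tol=0.100, Σhalf²=0.711748
Nominal = 81.510. Worst-case = [81.510 - 1.938, 81.510 + 1.754] = [79.572, 83.264]. RSS = √0.711748 = 0.844.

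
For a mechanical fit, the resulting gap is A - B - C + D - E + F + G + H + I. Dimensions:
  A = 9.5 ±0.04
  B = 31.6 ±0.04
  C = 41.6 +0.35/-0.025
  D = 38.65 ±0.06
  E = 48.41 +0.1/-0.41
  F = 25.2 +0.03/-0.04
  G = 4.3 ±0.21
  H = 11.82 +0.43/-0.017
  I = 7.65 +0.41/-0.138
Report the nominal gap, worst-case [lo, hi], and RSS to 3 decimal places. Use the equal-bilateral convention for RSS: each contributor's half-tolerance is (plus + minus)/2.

nominal=-24.490 wc=[-25.485,-22.835] rss=0.527

Stack each dimension's contribution:
  +A: nom +9.500 → Σnom=9.500; wc +0.040/-0.040 → slack +0.040/-0.040; half-tol=0.040, Σhalf²=0.001600
  -B: nom -31.600 → Σnom=-22.100; wc +0.040/-0.040 → slack +0.080/-0.080; half-tol=0.040, Σhalf²=0.003200
  -C: nom -41.600 → Σnom=-63.700; wc +0.025/-0.350 → slack +0.105/-0.430; half-tol=0.188, Σhalf²=0.038356
  +D: nom +38.650 → Σnom=-25.050; wc +0.060/-0.060 → slack +0.165/-0.490; half-tol=0.060, Σhalf²=0.041956
  -E: nom -48.410 → Σnom=-73.460; wc +0.410/-0.100 → slack +0.575/-0.590; half-tol=0.255, Σhalf²=0.106981
  +F: nom +25.200 → Σnom=-48.260; wc +0.030/-0.040 → slack +0.605/-0.630; half-tol=0.035, Σhalf²=0.108206
  +G: nom +4.300 → Σnom=-43.960; wc +0.210/-0.210 → slack +0.815/-0.840; half-tol=0.210, Σhalf²=0.152306
  +H: nom +11.820 → Σnom=-32.140; wc +0.430/-0.017 → slack +1.245/-0.857; half-tol=0.224, Σhalf²=0.202259
  +I: nom +7.650 → Σnom=-24.490; wc +0.410/-0.138 → slack +1.655/-0.995; half-tol=0.274, Σhalf²=0.277335
Nominal = -24.490. Worst-case = [-24.490 - 0.995, -24.490 + 1.655] = [-25.485, -22.835]. RSS = √0.277335 = 0.527.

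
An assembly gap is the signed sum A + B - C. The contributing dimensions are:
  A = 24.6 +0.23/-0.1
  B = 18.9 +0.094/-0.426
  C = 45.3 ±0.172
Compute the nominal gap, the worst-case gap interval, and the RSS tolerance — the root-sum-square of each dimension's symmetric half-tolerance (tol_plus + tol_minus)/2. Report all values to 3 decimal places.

Stack each dimension's contribution:
  +A: nom +24.600 → Σnom=24.600; wc +0.230/-0.100 → slack +0.230/-0.100; half-tol=0.165, Σhalf²=0.027225
  +B: nom +18.900 → Σnom=43.500; wc +0.094/-0.426 → slack +0.324/-0.526; half-tol=0.260, Σhalf²=0.094825
  -C: nom -45.300 → Σnom=-1.800; wc +0.172/-0.172 → slack +0.496/-0.698; half-tol=0.172, Σhalf²=0.124409
Nominal = -1.800. Worst-case = [-1.800 - 0.698, -1.800 + 0.496] = [-2.498, -1.304]. RSS = √0.124409 = 0.353.

nominal=-1.800 wc=[-2.498,-1.304] rss=0.353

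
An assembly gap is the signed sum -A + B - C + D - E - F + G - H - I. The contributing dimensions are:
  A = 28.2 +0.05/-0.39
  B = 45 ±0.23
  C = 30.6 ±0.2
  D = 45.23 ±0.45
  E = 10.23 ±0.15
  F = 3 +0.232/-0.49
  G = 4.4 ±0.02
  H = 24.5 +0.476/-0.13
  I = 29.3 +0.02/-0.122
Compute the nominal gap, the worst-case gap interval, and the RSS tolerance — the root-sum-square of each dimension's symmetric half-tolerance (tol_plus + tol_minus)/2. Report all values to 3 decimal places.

Stack each dimension's contribution:
  -A: nom -28.200 → Σnom=-28.200; wc +0.390/-0.050 → slack +0.390/-0.050; half-tol=0.220, Σhalf²=0.048400
  +B: nom +45.000 → Σnom=16.800; wc +0.230/-0.230 → slack +0.620/-0.280; half-tol=0.230, Σhalf²=0.101300
  -C: nom -30.600 → Σnom=-13.800; wc +0.200/-0.200 → slack +0.820/-0.480; half-tol=0.200, Σhalf²=0.141300
  +D: nom +45.230 → Σnom=31.430; wc +0.450/-0.450 → slack +1.270/-0.930; half-tol=0.450, Σhalf²=0.343800
  -E: nom -10.230 → Σnom=21.200; wc +0.150/-0.150 → slack +1.420/-1.080; half-tol=0.150, Σhalf²=0.366300
  -F: nom -3.000 → Σnom=18.200; wc +0.490/-0.232 → slack +1.910/-1.312; half-tol=0.361, Σhalf²=0.496621
  +G: nom +4.400 → Σnom=22.600; wc +0.020/-0.020 → slack +1.930/-1.332; half-tol=0.020, Σhalf²=0.497021
  -H: nom -24.500 → Σnom=-1.900; wc +0.130/-0.476 → slack +2.060/-1.808; half-tol=0.303, Σhalf²=0.588830
  -I: nom -29.300 → Σnom=-31.200; wc +0.122/-0.020 → slack +2.182/-1.828; half-tol=0.071, Σhalf²=0.593871
Nominal = -31.200. Worst-case = [-31.200 - 1.828, -31.200 + 2.182] = [-33.028, -29.018]. RSS = √0.593871 = 0.771.

nominal=-31.200 wc=[-33.028,-29.018] rss=0.771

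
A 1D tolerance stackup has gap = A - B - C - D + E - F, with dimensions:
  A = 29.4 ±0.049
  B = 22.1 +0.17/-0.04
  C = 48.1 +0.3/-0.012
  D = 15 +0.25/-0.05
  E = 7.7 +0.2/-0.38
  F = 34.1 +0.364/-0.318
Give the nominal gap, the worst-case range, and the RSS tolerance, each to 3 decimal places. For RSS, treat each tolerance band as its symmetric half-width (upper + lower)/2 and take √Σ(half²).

Stack each dimension's contribution:
  +A: nom +29.400 → Σnom=29.400; wc +0.049/-0.049 → slack +0.049/-0.049; half-tol=0.049, Σhalf²=0.002401
  -B: nom -22.100 → Σnom=7.300; wc +0.040/-0.170 → slack +0.089/-0.219; half-tol=0.105, Σhalf²=0.013426
  -C: nom -48.100 → Σnom=-40.800; wc +0.012/-0.300 → slack +0.101/-0.519; half-tol=0.156, Σhalf²=0.037762
  -D: nom -15.000 → Σnom=-55.800; wc +0.050/-0.250 → slack +0.151/-0.769; half-tol=0.150, Σhalf²=0.060262
  +E: nom +7.700 → Σnom=-48.100; wc +0.200/-0.380 → slack +0.351/-1.149; half-tol=0.290, Σhalf²=0.144362
  -F: nom -34.100 → Σnom=-82.200; wc +0.318/-0.364 → slack +0.669/-1.513; half-tol=0.341, Σhalf²=0.260643
Nominal = -82.200. Worst-case = [-82.200 - 1.513, -82.200 + 0.669] = [-83.713, -81.531]. RSS = √0.260643 = 0.511.

nominal=-82.200 wc=[-83.713,-81.531] rss=0.511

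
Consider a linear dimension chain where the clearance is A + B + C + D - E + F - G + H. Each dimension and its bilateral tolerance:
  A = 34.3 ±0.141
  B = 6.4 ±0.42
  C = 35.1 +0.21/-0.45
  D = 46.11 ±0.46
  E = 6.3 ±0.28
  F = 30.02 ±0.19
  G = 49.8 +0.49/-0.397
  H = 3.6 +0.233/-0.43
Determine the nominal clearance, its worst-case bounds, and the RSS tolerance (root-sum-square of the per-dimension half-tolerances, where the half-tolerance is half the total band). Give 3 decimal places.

nominal=99.430 wc=[96.569,101.761] rss=0.968

Stack each dimension's contribution:
  +A: nom +34.300 → Σnom=34.300; wc +0.141/-0.141 → slack +0.141/-0.141; half-tol=0.141, Σhalf²=0.019881
  +B: nom +6.400 → Σnom=40.700; wc +0.420/-0.420 → slack +0.561/-0.561; half-tol=0.420, Σhalf²=0.196281
  +C: nom +35.100 → Σnom=75.800; wc +0.210/-0.450 → slack +0.771/-1.011; half-tol=0.330, Σhalf²=0.305181
  +D: nom +46.110 → Σnom=121.910; wc +0.460/-0.460 → slack +1.231/-1.471; half-tol=0.460, Σhalf²=0.516781
  -E: nom -6.300 → Σnom=115.610; wc +0.280/-0.280 → slack +1.511/-1.751; half-tol=0.280, Σhalf²=0.595181
  +F: nom +30.020 → Σnom=145.630; wc +0.190/-0.190 → slack +1.701/-1.941; half-tol=0.190, Σhalf²=0.631281
  -G: nom -49.800 → Σnom=95.830; wc +0.397/-0.490 → slack +2.098/-2.431; half-tol=0.444, Σhalf²=0.827973
  +H: nom +3.600 → Σnom=99.430; wc +0.233/-0.430 → slack +2.331/-2.861; half-tol=0.332, Σhalf²=0.937866
Nominal = 99.430. Worst-case = [99.430 - 2.861, 99.430 + 2.331] = [96.569, 101.761]. RSS = √0.937866 = 0.968.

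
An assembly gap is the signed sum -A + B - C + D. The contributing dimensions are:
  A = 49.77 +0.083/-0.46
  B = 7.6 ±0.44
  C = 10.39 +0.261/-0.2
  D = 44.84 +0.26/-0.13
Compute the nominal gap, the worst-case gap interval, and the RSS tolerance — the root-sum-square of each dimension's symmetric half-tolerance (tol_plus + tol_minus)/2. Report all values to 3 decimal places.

Stack each dimension's contribution:
  -A: nom -49.770 → Σnom=-49.770; wc +0.460/-0.083 → slack +0.460/-0.083; half-tol=0.272, Σhalf²=0.073712
  +B: nom +7.600 → Σnom=-42.170; wc +0.440/-0.440 → slack +0.900/-0.523; half-tol=0.440, Σhalf²=0.267312
  -C: nom -10.390 → Σnom=-52.560; wc +0.200/-0.261 → slack +1.100/-0.784; half-tol=0.231, Σhalf²=0.320443
  +D: nom +44.840 → Σnom=-7.720; wc +0.260/-0.130 → slack +1.360/-0.914; half-tol=0.195, Σhalf²=0.358468
Nominal = -7.720. Worst-case = [-7.720 - 0.914, -7.720 + 1.360] = [-8.634, -6.360]. RSS = √0.358468 = 0.599.

nominal=-7.720 wc=[-8.634,-6.360] rss=0.599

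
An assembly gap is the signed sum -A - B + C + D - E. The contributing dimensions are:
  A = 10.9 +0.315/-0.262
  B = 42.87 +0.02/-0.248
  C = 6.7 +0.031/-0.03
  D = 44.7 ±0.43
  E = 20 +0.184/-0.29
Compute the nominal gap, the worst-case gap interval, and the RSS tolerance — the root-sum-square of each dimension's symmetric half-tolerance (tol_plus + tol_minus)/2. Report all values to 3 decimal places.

nominal=-22.370 wc=[-23.349,-21.109] rss=0.586

Stack each dimension's contribution:
  -A: nom -10.900 → Σnom=-10.900; wc +0.262/-0.315 → slack +0.262/-0.315; half-tol=0.288, Σhalf²=0.083232
  -B: nom -42.870 → Σnom=-53.770; wc +0.248/-0.020 → slack +0.510/-0.335; half-tol=0.134, Σhalf²=0.101188
  +C: nom +6.700 → Σnom=-47.070; wc +0.031/-0.030 → slack +0.541/-0.365; half-tol=0.030, Σhalf²=0.102118
  +D: nom +44.700 → Σnom=-2.370; wc +0.430/-0.430 → slack +0.971/-0.795; half-tol=0.430, Σhalf²=0.287018
  -E: nom -20.000 → Σnom=-22.370; wc +0.290/-0.184 → slack +1.261/-0.979; half-tol=0.237, Σhalf²=0.343187
Nominal = -22.370. Worst-case = [-22.370 - 0.979, -22.370 + 1.261] = [-23.349, -21.109]. RSS = √0.343187 = 0.586.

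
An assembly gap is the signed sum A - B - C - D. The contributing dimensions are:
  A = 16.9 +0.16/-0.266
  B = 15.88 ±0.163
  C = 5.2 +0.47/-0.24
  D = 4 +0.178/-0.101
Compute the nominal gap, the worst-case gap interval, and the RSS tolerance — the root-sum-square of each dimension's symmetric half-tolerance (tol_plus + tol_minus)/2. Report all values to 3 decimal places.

Stack each dimension's contribution:
  +A: nom +16.900 → Σnom=16.900; wc +0.160/-0.266 → slack +0.160/-0.266; half-tol=0.213, Σhalf²=0.045369
  -B: nom -15.880 → Σnom=1.020; wc +0.163/-0.163 → slack +0.323/-0.429; half-tol=0.163, Σhalf²=0.071938
  -C: nom -5.200 → Σnom=-4.180; wc +0.240/-0.470 → slack +0.563/-0.899; half-tol=0.355, Σhalf²=0.197963
  -D: nom -4.000 → Σnom=-8.180; wc +0.101/-0.178 → slack +0.664/-1.077; half-tol=0.140, Σhalf²=0.217423
Nominal = -8.180. Worst-case = [-8.180 - 1.077, -8.180 + 0.664] = [-9.257, -7.516]. RSS = √0.217423 = 0.466.

nominal=-8.180 wc=[-9.257,-7.516] rss=0.466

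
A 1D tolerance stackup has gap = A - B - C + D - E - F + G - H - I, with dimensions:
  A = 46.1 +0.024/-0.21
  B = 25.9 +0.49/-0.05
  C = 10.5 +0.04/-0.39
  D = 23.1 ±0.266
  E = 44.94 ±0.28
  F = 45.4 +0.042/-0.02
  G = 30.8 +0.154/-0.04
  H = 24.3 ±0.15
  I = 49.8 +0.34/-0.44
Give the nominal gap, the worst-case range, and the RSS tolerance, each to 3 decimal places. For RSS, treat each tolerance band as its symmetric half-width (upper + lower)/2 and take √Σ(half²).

nominal=-100.840 wc=[-102.698,-99.066] rss=0.683

Stack each dimension's contribution:
  +A: nom +46.100 → Σnom=46.100; wc +0.024/-0.210 → slack +0.024/-0.210; half-tol=0.117, Σhalf²=0.013689
  -B: nom -25.900 → Σnom=20.200; wc +0.050/-0.490 → slack +0.074/-0.700; half-tol=0.270, Σhalf²=0.086589
  -C: nom -10.500 → Σnom=9.700; wc +0.390/-0.040 → slack +0.464/-0.740; half-tol=0.215, Σhalf²=0.132814
  +D: nom +23.100 → Σnom=32.800; wc +0.266/-0.266 → slack +0.730/-1.006; half-tol=0.266, Σhalf²=0.203570
  -E: nom -44.940 → Σnom=-12.140; wc +0.280/-0.280 → slack +1.010/-1.286; half-tol=0.280, Σhalf²=0.281970
  -F: nom -45.400 → Σnom=-57.540; wc +0.020/-0.042 → slack +1.030/-1.328; half-tol=0.031, Σhalf²=0.282931
  +G: nom +30.800 → Σnom=-26.740; wc +0.154/-0.040 → slack +1.184/-1.368; half-tol=0.097, Σhalf²=0.292340
  -H: nom -24.300 → Σnom=-51.040; wc +0.150/-0.150 → slack +1.334/-1.518; half-tol=0.150, Σhalf²=0.314840
  -I: nom -49.800 → Σnom=-100.840; wc +0.440/-0.340 → slack +1.774/-1.858; half-tol=0.390, Σhalf²=0.466940
Nominal = -100.840. Worst-case = [-100.840 - 1.858, -100.840 + 1.774] = [-102.698, -99.066]. RSS = √0.466940 = 0.683.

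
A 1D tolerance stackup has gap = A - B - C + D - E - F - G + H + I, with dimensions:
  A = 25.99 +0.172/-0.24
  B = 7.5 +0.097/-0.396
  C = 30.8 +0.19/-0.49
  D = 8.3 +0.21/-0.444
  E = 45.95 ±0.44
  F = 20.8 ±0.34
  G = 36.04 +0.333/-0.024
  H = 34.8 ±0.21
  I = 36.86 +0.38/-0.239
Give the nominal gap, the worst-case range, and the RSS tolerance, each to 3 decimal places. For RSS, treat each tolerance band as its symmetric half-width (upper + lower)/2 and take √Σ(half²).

Stack each dimension's contribution:
  +A: nom +25.990 → Σnom=25.990; wc +0.172/-0.240 → slack +0.172/-0.240; half-tol=0.206, Σhalf²=0.042436
  -B: nom -7.500 → Σnom=18.490; wc +0.396/-0.097 → slack +0.568/-0.337; half-tol=0.246, Σhalf²=0.103198
  -C: nom -30.800 → Σnom=-12.310; wc +0.490/-0.190 → slack +1.058/-0.527; half-tol=0.340, Σhalf²=0.218798
  +D: nom +8.300 → Σnom=-4.010; wc +0.210/-0.444 → slack +1.268/-0.971; half-tol=0.327, Σhalf²=0.325727
  -E: nom -45.950 → Σnom=-49.960; wc +0.440/-0.440 → slack +1.708/-1.411; half-tol=0.440, Σhalf²=0.519327
  -F: nom -20.800 → Σnom=-70.760; wc +0.340/-0.340 → slack +2.048/-1.751; half-tol=0.340, Σhalf²=0.634927
  -G: nom -36.040 → Σnom=-106.800; wc +0.024/-0.333 → slack +2.072/-2.084; half-tol=0.179, Σhalf²=0.666789
  +H: nom +34.800 → Σnom=-72.000; wc +0.210/-0.210 → slack +2.282/-2.294; half-tol=0.210, Σhalf²=0.710889
  +I: nom +36.860 → Σnom=-35.140; wc +0.380/-0.239 → slack +2.662/-2.533; half-tol=0.309, Σhalf²=0.806680
Nominal = -35.140. Worst-case = [-35.140 - 2.533, -35.140 + 2.662] = [-37.673, -32.478]. RSS = √0.806680 = 0.898.

nominal=-35.140 wc=[-37.673,-32.478] rss=0.898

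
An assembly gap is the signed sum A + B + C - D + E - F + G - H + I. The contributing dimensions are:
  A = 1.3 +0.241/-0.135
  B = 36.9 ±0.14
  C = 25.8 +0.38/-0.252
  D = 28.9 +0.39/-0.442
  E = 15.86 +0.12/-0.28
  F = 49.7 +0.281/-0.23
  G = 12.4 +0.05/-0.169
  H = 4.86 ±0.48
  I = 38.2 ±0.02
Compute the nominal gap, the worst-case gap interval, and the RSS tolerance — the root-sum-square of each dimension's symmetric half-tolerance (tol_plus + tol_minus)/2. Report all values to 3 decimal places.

nominal=47.000 wc=[44.853,49.103] rss=0.822

Stack each dimension's contribution:
  +A: nom +1.300 → Σnom=1.300; wc +0.241/-0.135 → slack +0.241/-0.135; half-tol=0.188, Σhalf²=0.035344
  +B: nom +36.900 → Σnom=38.200; wc +0.140/-0.140 → slack +0.381/-0.275; half-tol=0.140, Σhalf²=0.054944
  +C: nom +25.800 → Σnom=64.000; wc +0.380/-0.252 → slack +0.761/-0.527; half-tol=0.316, Σhalf²=0.154800
  -D: nom -28.900 → Σnom=35.100; wc +0.442/-0.390 → slack +1.203/-0.917; half-tol=0.416, Σhalf²=0.327856
  +E: nom +15.860 → Σnom=50.960; wc +0.120/-0.280 → slack +1.323/-1.197; half-tol=0.200, Σhalf²=0.367856
  -F: nom -49.700 → Σnom=1.260; wc +0.230/-0.281 → slack +1.553/-1.478; half-tol=0.256, Σhalf²=0.433136
  +G: nom +12.400 → Σnom=13.660; wc +0.050/-0.169 → slack +1.603/-1.647; half-tol=0.110, Σhalf²=0.445127
  -H: nom -4.860 → Σnom=8.800; wc +0.480/-0.480 → slack +2.083/-2.127; half-tol=0.480, Σhalf²=0.675527
  +I: nom +38.200 → Σnom=47.000; wc +0.020/-0.020 → slack +2.103/-2.147; half-tol=0.020, Σhalf²=0.675926
Nominal = 47.000. Worst-case = [47.000 - 2.147, 47.000 + 2.103] = [44.853, 49.103]. RSS = √0.675926 = 0.822.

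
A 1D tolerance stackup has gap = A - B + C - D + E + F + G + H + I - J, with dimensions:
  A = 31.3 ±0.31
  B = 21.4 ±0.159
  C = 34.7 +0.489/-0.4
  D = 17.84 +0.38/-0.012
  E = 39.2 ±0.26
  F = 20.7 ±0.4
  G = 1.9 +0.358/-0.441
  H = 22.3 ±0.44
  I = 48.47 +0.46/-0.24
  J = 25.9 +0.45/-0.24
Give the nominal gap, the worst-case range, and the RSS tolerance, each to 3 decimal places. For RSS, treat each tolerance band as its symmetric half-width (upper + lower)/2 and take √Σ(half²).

Stack each dimension's contribution:
  +A: nom +31.300 → Σnom=31.300; wc +0.310/-0.310 → slack +0.310/-0.310; half-tol=0.310, Σhalf²=0.096100
  -B: nom -21.400 → Σnom=9.900; wc +0.159/-0.159 → slack +0.469/-0.469; half-tol=0.159, Σhalf²=0.121381
  +C: nom +34.700 → Σnom=44.600; wc +0.489/-0.400 → slack +0.958/-0.869; half-tol=0.445, Σhalf²=0.318961
  -D: nom -17.840 → Σnom=26.760; wc +0.012/-0.380 → slack +0.970/-1.249; half-tol=0.196, Σhalf²=0.357377
  +E: nom +39.200 → Σnom=65.960; wc +0.260/-0.260 → slack +1.230/-1.509; half-tol=0.260, Σhalf²=0.424977
  +F: nom +20.700 → Σnom=86.660; wc +0.400/-0.400 → slack +1.630/-1.909; half-tol=0.400, Σhalf²=0.584977
  +G: nom +1.900 → Σnom=88.560; wc +0.358/-0.441 → slack +1.988/-2.350; half-tol=0.399, Σhalf²=0.744578
  +H: nom +22.300 → Σnom=110.860; wc +0.440/-0.440 → slack +2.428/-2.790; half-tol=0.440, Σhalf²=0.938178
  +I: nom +48.470 → Σnom=159.330; wc +0.460/-0.240 → slack +2.888/-3.030; half-tol=0.350, Σhalf²=1.060678
  -J: nom -25.900 → Σnom=133.430; wc +0.240/-0.450 → slack +3.128/-3.480; half-tol=0.345, Σhalf²=1.179703
Nominal = 133.430. Worst-case = [133.430 - 3.480, 133.430 + 3.128] = [129.950, 136.558]. RSS = √1.179703 = 1.086.

nominal=133.430 wc=[129.950,136.558] rss=1.086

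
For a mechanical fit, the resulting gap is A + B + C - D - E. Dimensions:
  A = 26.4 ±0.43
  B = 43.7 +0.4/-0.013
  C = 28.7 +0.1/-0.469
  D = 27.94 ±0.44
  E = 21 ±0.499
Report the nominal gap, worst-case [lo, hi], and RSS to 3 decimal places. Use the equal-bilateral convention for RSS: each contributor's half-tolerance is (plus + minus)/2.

nominal=49.860 wc=[48.009,51.729] rss=0.867

Stack each dimension's contribution:
  +A: nom +26.400 → Σnom=26.400; wc +0.430/-0.430 → slack +0.430/-0.430; half-tol=0.430, Σhalf²=0.184900
  +B: nom +43.700 → Σnom=70.100; wc +0.400/-0.013 → slack +0.830/-0.443; half-tol=0.207, Σhalf²=0.227542
  +C: nom +28.700 → Σnom=98.800; wc +0.100/-0.469 → slack +0.930/-0.912; half-tol=0.284, Σhalf²=0.308482
  -D: nom -27.940 → Σnom=70.860; wc +0.440/-0.440 → slack +1.370/-1.352; half-tol=0.440, Σhalf²=0.502082
  -E: nom -21.000 → Σnom=49.860; wc +0.499/-0.499 → slack +1.869/-1.851; half-tol=0.499, Σhalf²=0.751084
Nominal = 49.860. Worst-case = [49.860 - 1.851, 49.860 + 1.869] = [48.009, 51.729]. RSS = √0.751084 = 0.867.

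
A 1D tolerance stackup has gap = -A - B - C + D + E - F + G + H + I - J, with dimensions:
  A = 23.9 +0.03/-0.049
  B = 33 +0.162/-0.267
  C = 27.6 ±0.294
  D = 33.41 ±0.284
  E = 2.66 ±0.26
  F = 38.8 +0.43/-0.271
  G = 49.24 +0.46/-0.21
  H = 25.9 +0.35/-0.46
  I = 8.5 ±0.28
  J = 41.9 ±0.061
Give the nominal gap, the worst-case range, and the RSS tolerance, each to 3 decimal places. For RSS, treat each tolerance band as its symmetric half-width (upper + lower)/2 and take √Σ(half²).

Stack each dimension's contribution:
  -A: nom -23.900 → Σnom=-23.900; wc +0.049/-0.030 → slack +0.049/-0.030; half-tol=0.040, Σhalf²=0.001560
  -B: nom -33.000 → Σnom=-56.900; wc +0.267/-0.162 → slack +0.316/-0.192; half-tol=0.215, Σhalf²=0.047571
  -C: nom -27.600 → Σnom=-84.500; wc +0.294/-0.294 → slack +0.610/-0.486; half-tol=0.294, Σhalf²=0.134007
  +D: nom +33.410 → Σnom=-51.090; wc +0.284/-0.284 → slack +0.894/-0.770; half-tol=0.284, Σhalf²=0.214662
  +E: nom +2.660 → Σnom=-48.430; wc +0.260/-0.260 → slack +1.154/-1.030; half-tol=0.260, Σhalf²=0.282262
  -F: nom -38.800 → Σnom=-87.230; wc +0.271/-0.430 → slack +1.425/-1.460; half-tol=0.351, Σhalf²=0.405113
  +G: nom +49.240 → Σnom=-37.990; wc +0.460/-0.210 → slack +1.885/-1.670; half-tol=0.335, Σhalf²=0.517338
  +H: nom +25.900 → Σnom=-12.090; wc +0.350/-0.460 → slack +2.235/-2.130; half-tol=0.405, Σhalf²=0.681363
  +I: nom +8.500 → Σnom=-3.590; wc +0.280/-0.280 → slack +2.515/-2.410; half-tol=0.280, Σhalf²=0.759763
  -J: nom -41.900 → Σnom=-45.490; wc +0.061/-0.061 → slack +2.576/-2.471; half-tol=0.061, Σhalf²=0.763484
Nominal = -45.490. Worst-case = [-45.490 - 2.471, -45.490 + 2.576] = [-47.961, -42.914]. RSS = √0.763484 = 0.874.

nominal=-45.490 wc=[-47.961,-42.914] rss=0.874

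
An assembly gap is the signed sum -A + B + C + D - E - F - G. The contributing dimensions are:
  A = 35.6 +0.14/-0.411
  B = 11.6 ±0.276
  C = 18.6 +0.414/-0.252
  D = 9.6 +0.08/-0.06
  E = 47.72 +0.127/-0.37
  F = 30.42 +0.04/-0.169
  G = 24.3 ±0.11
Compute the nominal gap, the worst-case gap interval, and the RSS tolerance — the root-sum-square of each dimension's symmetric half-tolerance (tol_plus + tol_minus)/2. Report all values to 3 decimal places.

Stack each dimension's contribution:
  -A: nom -35.600 → Σnom=-35.600; wc +0.411/-0.140 → slack +0.411/-0.140; half-tol=0.275, Σhalf²=0.075900
  +B: nom +11.600 → Σnom=-24.000; wc +0.276/-0.276 → slack +0.687/-0.416; half-tol=0.276, Σhalf²=0.152076
  +C: nom +18.600 → Σnom=-5.400; wc +0.414/-0.252 → slack +1.101/-0.668; half-tol=0.333, Σhalf²=0.262965
  +D: nom +9.600 → Σnom=4.200; wc +0.080/-0.060 → slack +1.181/-0.728; half-tol=0.070, Σhalf²=0.267865
  -E: nom -47.720 → Σnom=-43.520; wc +0.370/-0.127 → slack +1.551/-0.855; half-tol=0.248, Σhalf²=0.329618
  -F: nom -30.420 → Σnom=-73.940; wc +0.169/-0.040 → slack +1.720/-0.895; half-tol=0.105, Σhalf²=0.340538
  -G: nom -24.300 → Σnom=-98.240; wc +0.110/-0.110 → slack +1.830/-1.005; half-tol=0.110, Σhalf²=0.352638
Nominal = -98.240. Worst-case = [-98.240 - 1.005, -98.240 + 1.830] = [-99.245, -96.410]. RSS = √0.352638 = 0.594.

nominal=-98.240 wc=[-99.245,-96.410] rss=0.594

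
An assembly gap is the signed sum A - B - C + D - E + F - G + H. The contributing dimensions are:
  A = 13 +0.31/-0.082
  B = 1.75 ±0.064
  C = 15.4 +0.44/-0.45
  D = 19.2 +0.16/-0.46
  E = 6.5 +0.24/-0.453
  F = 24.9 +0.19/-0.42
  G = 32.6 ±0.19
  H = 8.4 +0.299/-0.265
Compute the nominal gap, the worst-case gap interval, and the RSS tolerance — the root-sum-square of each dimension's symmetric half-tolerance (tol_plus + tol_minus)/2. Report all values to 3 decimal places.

Stack each dimension's contribution:
  +A: nom +13.000 → Σnom=13.000; wc +0.310/-0.082 → slack +0.310/-0.082; half-tol=0.196, Σhalf²=0.038416
  -B: nom -1.750 → Σnom=11.250; wc +0.064/-0.064 → slack +0.374/-0.146; half-tol=0.064, Σhalf²=0.042512
  -C: nom -15.400 → Σnom=-4.150; wc +0.450/-0.440 → slack +0.824/-0.586; half-tol=0.445, Σhalf²=0.240537
  +D: nom +19.200 → Σnom=15.050; wc +0.160/-0.460 → slack +0.984/-1.046; half-tol=0.310, Σhalf²=0.336637
  -E: nom -6.500 → Σnom=8.550; wc +0.453/-0.240 → slack +1.437/-1.286; half-tol=0.347, Σhalf²=0.456699
  +F: nom +24.900 → Σnom=33.450; wc +0.190/-0.420 → slack +1.627/-1.706; half-tol=0.305, Σhalf²=0.549724
  -G: nom -32.600 → Σnom=0.850; wc +0.190/-0.190 → slack +1.817/-1.896; half-tol=0.190, Σhalf²=0.585824
  +H: nom +8.400 → Σnom=9.250; wc +0.299/-0.265 → slack +2.116/-2.161; half-tol=0.282, Σhalf²=0.665348
Nominal = 9.250. Worst-case = [9.250 - 2.161, 9.250 + 2.116] = [7.089, 11.366]. RSS = √0.665348 = 0.816.

nominal=9.250 wc=[7.089,11.366] rss=0.816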